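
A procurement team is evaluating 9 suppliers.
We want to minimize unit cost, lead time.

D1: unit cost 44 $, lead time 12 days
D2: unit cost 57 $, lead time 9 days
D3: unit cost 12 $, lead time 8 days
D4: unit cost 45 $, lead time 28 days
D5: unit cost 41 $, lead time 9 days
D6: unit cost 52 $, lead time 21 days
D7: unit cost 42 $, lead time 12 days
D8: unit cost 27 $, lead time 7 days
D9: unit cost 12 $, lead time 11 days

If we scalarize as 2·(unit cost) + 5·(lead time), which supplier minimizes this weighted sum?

D1: 2·44 + 5·12 = 148
D2: 2·57 + 5·9 = 159
D3: 2·12 + 5·8 = 64
D4: 2·45 + 5·28 = 230
D5: 2·41 + 5·9 = 127
D6: 2·52 + 5·21 = 209
D7: 2·42 + 5·12 = 144
D8: 2·27 + 5·7 = 89
D9: 2·12 + 5·11 = 79
Lowest: D3 at 64.

D3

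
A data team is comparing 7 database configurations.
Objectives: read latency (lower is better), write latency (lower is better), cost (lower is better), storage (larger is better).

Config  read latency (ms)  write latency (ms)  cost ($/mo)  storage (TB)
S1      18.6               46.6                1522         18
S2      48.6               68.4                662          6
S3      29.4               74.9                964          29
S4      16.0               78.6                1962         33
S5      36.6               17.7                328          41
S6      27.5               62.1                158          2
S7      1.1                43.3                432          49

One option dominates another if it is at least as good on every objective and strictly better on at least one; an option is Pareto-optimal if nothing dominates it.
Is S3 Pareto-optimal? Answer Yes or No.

S7 vs S3: read latency 1.1≤29.4, write latency 43.3≤74.9, cost 432≤964, storage 49≥29 — S7 is at least as good on every objective and strictly better on at least one, so S7 dominates S3.

No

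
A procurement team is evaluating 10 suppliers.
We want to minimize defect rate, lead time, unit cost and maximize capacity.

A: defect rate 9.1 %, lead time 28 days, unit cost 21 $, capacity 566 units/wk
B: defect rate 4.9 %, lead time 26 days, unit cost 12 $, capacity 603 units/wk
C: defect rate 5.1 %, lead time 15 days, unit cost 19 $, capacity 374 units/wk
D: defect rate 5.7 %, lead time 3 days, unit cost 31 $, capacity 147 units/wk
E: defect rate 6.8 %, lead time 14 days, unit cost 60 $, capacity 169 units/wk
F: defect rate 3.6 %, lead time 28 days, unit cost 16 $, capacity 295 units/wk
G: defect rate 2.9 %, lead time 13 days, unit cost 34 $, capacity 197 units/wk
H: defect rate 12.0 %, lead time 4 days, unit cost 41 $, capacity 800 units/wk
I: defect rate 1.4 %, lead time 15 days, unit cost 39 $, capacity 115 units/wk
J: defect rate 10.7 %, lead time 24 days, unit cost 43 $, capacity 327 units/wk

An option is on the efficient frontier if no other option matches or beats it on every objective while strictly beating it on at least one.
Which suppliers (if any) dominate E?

G

G: defect rate 2.9≤6.8, lead time 13≤14, unit cost 34≤60, capacity 197≥169 — dominates E.
Others (A, B, C, D, F, H, I, J) are each worse than E on at least one objective.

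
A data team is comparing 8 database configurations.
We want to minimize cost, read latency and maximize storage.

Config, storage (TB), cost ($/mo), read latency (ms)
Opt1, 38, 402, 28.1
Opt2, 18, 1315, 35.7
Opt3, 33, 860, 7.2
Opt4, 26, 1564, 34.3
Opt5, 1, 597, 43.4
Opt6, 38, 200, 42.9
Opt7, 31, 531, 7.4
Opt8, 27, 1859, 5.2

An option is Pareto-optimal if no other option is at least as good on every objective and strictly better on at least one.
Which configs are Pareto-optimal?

Opt1: not dominated.
Opt2: dominated by Opt1 (storage 38≥18, cost 402≤1315, read latency 28.1≤35.7).
Opt3: not dominated.
Opt4: dominated by Opt1 (storage 38≥26, cost 402≤1564, read latency 28.1≤34.3).
Opt5: dominated by Opt1 (storage 38≥1, cost 402≤597, read latency 28.1≤43.4).
Opt6: not dominated (best cost).
Opt7: not dominated.
Opt8: not dominated (best read latency).

Opt1, Opt3, Opt6, Opt7, Opt8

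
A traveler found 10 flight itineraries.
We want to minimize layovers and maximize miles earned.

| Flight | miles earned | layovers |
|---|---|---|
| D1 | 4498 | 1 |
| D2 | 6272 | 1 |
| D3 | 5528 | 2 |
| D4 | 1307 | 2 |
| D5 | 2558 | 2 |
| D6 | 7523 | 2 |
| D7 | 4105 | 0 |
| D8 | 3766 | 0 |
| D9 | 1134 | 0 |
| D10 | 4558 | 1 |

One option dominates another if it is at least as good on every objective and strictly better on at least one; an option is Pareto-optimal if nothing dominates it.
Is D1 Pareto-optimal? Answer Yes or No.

No

D2 vs D1: miles earned 6272≥4498, layovers 1≤1 — D2 is at least as good on every objective and strictly better on at least one, so D2 dominates D1.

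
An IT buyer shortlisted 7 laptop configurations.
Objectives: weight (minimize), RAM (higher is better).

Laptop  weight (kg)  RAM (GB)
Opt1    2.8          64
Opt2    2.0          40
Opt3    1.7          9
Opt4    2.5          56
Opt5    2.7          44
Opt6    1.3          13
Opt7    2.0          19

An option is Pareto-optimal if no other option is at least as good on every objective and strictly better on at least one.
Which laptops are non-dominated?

Opt1: not dominated (best RAM).
Opt2: not dominated.
Opt3: dominated by Opt6 (weight 1.3≤1.7, RAM 13≥9).
Opt4: not dominated.
Opt5: dominated by Opt4 (weight 2.5≤2.7, RAM 56≥44).
Opt6: not dominated (best weight).
Opt7: dominated by Opt2 (weight 2.0≤2.0, RAM 40≥19).

Opt1, Opt2, Opt4, Opt6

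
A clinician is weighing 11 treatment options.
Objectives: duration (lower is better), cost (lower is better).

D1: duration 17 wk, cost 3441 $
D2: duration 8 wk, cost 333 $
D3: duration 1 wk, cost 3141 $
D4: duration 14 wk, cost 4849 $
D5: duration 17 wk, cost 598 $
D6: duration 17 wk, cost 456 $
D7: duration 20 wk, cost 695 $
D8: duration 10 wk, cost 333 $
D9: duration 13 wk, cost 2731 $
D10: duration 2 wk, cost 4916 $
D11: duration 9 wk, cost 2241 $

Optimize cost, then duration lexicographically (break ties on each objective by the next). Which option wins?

D2

First minimize cost: best is 333, kept {D2, D8}.
Then minimize duration: best is 8, kept {D2}.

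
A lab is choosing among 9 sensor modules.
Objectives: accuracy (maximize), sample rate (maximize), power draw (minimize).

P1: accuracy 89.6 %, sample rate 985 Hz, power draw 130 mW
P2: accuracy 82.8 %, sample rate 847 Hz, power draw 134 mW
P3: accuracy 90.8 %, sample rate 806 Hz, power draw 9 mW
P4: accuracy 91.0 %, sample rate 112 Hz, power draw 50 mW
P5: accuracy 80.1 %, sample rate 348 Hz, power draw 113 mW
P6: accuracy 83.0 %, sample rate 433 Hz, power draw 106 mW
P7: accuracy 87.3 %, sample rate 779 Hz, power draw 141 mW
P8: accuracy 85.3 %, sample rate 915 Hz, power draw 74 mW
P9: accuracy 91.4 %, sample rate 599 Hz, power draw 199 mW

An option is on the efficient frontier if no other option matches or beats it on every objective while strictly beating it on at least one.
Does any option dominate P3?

No

P1: worse on accuracy (89.6 vs 90.8).
P2: worse on accuracy (82.8 vs 90.8).
P4: worse on sample rate (112 vs 806).
P5: worse on accuracy (80.1 vs 90.8).
P6: worse on accuracy (83.0 vs 90.8).
P7: worse on accuracy (87.3 vs 90.8).
P8: worse on accuracy (85.3 vs 90.8).
P9: worse on sample rate (599 vs 806).
No option is at least as good as P3 on every objective and strictly better on one.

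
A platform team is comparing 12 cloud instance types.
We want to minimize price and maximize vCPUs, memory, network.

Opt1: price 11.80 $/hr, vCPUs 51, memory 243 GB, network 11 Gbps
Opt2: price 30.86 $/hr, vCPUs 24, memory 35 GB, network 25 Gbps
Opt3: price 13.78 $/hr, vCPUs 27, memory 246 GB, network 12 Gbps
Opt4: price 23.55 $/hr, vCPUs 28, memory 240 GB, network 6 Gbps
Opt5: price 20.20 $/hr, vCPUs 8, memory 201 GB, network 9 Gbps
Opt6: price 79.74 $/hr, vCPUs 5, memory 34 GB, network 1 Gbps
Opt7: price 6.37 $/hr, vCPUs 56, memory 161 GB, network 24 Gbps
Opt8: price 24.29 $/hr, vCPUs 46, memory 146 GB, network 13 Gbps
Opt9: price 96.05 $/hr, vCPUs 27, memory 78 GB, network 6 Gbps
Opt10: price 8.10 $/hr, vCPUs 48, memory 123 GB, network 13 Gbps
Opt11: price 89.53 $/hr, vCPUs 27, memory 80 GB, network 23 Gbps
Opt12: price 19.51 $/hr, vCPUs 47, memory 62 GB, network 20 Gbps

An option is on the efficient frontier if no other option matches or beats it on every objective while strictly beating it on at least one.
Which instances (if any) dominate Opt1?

none

Opt2: worse on price (30.86 vs 11.80).
Opt3: worse on price (13.78 vs 11.80).
Opt4: worse on price (23.55 vs 11.80).
Opt5: worse on price (20.20 vs 11.80).
Opt6: worse on price (79.74 vs 11.80).
Opt7: worse on memory (161 vs 243).
Opt8: worse on price (24.29 vs 11.80).
Opt9: worse on price (96.05 vs 11.80).
Opt10: worse on vCPUs (48 vs 51).
Opt11: worse on price (89.53 vs 11.80).
Opt12: worse on price (19.51 vs 11.80).
No option dominates Opt1.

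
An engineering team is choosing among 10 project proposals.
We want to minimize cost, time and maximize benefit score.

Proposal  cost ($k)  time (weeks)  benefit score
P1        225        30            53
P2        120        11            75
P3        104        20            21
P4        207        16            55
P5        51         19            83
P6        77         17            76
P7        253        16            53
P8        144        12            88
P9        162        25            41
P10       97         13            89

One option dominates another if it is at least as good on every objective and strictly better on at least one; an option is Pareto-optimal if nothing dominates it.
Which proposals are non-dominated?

P2, P5, P6, P8, P10

P1: dominated by P2 (cost 120≤225, time 11≤30, benefit score 75≥53).
P2: not dominated (best time).
P3: dominated by P5 (cost 51≤104, time 19≤20, benefit score 83≥21).
P4: dominated by P2 (cost 120≤207, time 11≤16, benefit score 75≥55).
P5: not dominated (best cost).
P6: not dominated.
P7: dominated by P2 (cost 120≤253, time 11≤16, benefit score 75≥53).
P8: not dominated.
P9: dominated by P2 (cost 120≤162, time 11≤25, benefit score 75≥41).
P10: not dominated (best benefit score).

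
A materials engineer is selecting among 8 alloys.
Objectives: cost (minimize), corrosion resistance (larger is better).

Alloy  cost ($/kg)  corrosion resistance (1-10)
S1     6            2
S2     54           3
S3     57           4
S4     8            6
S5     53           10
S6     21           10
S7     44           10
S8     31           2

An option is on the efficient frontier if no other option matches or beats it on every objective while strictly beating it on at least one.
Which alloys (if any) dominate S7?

S6

S6: cost 21≤44, corrosion resistance 10≥10 — dominates S7.
Others (S1, S2, S3, S4, S5, S8) are each worse than S7 on at least one objective.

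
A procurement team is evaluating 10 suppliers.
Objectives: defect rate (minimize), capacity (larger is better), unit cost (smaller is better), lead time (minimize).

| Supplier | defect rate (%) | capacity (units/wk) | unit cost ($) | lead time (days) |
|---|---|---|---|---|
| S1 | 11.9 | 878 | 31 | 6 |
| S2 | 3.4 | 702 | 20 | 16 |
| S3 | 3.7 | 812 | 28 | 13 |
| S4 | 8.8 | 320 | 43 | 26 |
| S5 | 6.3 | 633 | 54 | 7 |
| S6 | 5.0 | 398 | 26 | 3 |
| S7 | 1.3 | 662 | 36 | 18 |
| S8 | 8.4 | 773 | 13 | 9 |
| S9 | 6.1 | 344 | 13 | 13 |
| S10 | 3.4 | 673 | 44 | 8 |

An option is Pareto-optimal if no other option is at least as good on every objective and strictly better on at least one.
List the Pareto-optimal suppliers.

S1, S2, S3, S5, S6, S7, S8, S9, S10

S1: not dominated (best capacity).
S2: not dominated.
S3: not dominated.
S4: dominated by S2 (defect rate 3.4≤8.8, capacity 702≥320, unit cost 20≤43, lead time 16≤26).
S5: not dominated.
S6: not dominated (best lead time).
S7: not dominated (best defect rate).
S8: not dominated.
S9: not dominated.
S10: not dominated.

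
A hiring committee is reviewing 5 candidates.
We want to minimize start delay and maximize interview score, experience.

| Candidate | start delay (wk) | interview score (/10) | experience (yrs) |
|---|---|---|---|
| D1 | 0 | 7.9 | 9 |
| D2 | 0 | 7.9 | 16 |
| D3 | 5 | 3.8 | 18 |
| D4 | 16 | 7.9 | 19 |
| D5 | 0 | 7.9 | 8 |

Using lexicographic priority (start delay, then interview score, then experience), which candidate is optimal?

D2

First minimize start delay: best is 0, kept {D1, D2, D5}.
Then maximize interview score: best is 7.9, kept {D1, D2, D5}.
Then maximize experience: best is 16, kept {D2}.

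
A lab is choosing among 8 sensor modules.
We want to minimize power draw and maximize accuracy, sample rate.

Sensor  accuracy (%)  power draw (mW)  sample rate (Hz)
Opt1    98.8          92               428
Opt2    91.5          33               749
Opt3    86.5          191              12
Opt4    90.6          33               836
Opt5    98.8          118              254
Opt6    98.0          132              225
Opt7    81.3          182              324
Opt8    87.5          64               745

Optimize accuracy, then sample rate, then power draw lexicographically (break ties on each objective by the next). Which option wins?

Opt1

First maximize accuracy: best is 98.8, kept {Opt1, Opt5}.
Then maximize sample rate: best is 428, kept {Opt1}.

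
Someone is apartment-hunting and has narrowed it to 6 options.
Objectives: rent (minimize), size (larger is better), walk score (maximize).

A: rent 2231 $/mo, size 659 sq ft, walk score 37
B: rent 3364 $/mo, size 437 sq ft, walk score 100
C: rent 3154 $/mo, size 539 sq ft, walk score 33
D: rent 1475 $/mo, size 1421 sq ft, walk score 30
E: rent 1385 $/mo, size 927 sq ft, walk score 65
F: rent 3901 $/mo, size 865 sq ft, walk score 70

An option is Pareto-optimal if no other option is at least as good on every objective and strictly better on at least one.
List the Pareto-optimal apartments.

B, D, E, F

A: dominated by E (rent 1385≤2231, size 927≥659, walk score 65≥37).
B: not dominated (best walk score).
C: dominated by A (rent 2231≤3154, size 659≥539, walk score 37≥33).
D: not dominated (best size).
E: not dominated (best rent).
F: not dominated.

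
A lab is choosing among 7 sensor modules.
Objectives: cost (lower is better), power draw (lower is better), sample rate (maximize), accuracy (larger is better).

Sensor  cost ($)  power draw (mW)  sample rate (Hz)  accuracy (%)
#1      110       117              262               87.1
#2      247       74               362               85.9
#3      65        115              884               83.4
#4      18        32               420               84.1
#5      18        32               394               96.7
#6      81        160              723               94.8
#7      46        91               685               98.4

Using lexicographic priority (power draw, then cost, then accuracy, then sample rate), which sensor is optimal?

First minimize power draw: best is 32, kept {#4, #5}.
Then minimize cost: best is 18, kept {#4, #5}.
Then maximize accuracy: best is 96.7, kept {#5}.

#5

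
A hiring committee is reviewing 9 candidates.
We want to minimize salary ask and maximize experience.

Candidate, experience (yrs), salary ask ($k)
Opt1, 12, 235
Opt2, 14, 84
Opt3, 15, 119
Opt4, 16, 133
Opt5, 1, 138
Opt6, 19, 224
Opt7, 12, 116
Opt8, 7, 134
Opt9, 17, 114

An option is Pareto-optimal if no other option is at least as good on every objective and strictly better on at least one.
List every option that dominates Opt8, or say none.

Opt2, Opt3, Opt4, Opt7, Opt9

Opt2: experience 14≥7, salary ask 84≤134 — dominates Opt8.
Opt3: experience 15≥7, salary ask 119≤134 — dominates Opt8.
Opt4: experience 16≥7, salary ask 133≤134 — dominates Opt8.
Opt7: experience 12≥7, salary ask 116≤134 — dominates Opt8.
Opt9: experience 17≥7, salary ask 114≤134 — dominates Opt8.
Others (Opt1, Opt5, Opt6) are each worse than Opt8 on at least one objective.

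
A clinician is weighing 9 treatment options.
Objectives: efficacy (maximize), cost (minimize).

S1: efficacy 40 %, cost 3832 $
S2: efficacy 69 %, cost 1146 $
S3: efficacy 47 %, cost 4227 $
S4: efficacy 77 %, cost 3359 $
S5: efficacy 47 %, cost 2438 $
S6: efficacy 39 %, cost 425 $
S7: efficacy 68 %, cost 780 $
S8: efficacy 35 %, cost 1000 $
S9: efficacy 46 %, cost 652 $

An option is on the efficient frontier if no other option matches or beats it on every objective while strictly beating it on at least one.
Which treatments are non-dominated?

S1: dominated by S2 (efficacy 69≥40, cost 1146≤3832).
S2: not dominated.
S3: dominated by S2 (efficacy 69≥47, cost 1146≤4227).
S4: not dominated (best efficacy).
S5: dominated by S2 (efficacy 69≥47, cost 1146≤2438).
S6: not dominated (best cost).
S7: not dominated.
S8: dominated by S6 (efficacy 39≥35, cost 425≤1000).
S9: not dominated.

S2, S4, S6, S7, S9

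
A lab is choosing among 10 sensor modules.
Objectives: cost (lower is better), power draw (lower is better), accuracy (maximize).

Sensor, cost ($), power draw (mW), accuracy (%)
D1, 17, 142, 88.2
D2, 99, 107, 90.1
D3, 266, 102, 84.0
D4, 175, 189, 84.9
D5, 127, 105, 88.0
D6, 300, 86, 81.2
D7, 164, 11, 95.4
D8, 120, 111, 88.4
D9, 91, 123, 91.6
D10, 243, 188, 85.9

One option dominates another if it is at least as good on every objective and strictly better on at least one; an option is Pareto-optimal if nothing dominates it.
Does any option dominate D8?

D2 vs D8: cost 99≤120, power draw 107≤111, accuracy 90.1≥88.4 — D2 is at least as good on every objective and strictly better on at least one, so D2 dominates D8.

Yes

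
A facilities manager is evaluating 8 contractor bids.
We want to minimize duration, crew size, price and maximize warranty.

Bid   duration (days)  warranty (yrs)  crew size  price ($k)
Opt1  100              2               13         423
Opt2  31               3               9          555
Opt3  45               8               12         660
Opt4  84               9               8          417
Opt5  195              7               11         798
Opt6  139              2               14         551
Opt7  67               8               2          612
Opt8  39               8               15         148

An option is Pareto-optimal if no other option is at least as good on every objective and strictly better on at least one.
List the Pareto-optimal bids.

Opt2, Opt3, Opt4, Opt7, Opt8

Opt1: dominated by Opt4 (duration 84≤100, warranty 9≥2, crew size 8≤13, price 417≤423).
Opt2: not dominated (best duration).
Opt3: not dominated.
Opt4: not dominated (best warranty).
Opt5: dominated by Opt4 (duration 84≤195, warranty 9≥7, crew size 8≤11, price 417≤798).
Opt6: dominated by Opt1 (duration 100≤139, warranty 2≥2, crew size 13≤14, price 423≤551).
Opt7: not dominated (best crew size).
Opt8: not dominated (best price).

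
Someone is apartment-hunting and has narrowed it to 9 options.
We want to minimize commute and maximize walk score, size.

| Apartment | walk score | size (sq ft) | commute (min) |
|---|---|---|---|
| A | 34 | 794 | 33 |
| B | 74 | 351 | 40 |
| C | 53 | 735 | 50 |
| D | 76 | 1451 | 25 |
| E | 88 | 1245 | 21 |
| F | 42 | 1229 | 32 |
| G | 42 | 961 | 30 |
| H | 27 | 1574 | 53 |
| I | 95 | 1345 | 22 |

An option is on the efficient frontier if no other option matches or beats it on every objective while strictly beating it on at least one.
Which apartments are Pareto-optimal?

A: dominated by D (walk score 76≥34, size 1451≥794, commute 25≤33).
B: dominated by D (walk score 76≥74, size 1451≥351, commute 25≤40).
C: dominated by D (walk score 76≥53, size 1451≥735, commute 25≤50).
D: not dominated.
E: not dominated (best commute).
F: dominated by D (walk score 76≥42, size 1451≥1229, commute 25≤32).
G: dominated by D (walk score 76≥42, size 1451≥961, commute 25≤30).
H: not dominated (best size).
I: not dominated (best walk score).

D, E, H, I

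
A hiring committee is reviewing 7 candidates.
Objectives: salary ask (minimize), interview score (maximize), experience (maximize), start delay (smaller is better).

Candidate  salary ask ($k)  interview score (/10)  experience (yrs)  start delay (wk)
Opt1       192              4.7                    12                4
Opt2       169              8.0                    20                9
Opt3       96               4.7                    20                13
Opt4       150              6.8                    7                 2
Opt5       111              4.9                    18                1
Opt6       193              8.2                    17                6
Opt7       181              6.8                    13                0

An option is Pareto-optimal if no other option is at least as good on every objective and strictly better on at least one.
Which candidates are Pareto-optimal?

Opt1: dominated by Opt5 (salary ask 111≤192, interview score 4.9≥4.7, experience 18≥12, start delay 1≤4).
Opt2: not dominated.
Opt3: not dominated (best salary ask).
Opt4: not dominated.
Opt5: not dominated.
Opt6: not dominated (best interview score).
Opt7: not dominated (best start delay).

Opt2, Opt3, Opt4, Opt5, Opt6, Opt7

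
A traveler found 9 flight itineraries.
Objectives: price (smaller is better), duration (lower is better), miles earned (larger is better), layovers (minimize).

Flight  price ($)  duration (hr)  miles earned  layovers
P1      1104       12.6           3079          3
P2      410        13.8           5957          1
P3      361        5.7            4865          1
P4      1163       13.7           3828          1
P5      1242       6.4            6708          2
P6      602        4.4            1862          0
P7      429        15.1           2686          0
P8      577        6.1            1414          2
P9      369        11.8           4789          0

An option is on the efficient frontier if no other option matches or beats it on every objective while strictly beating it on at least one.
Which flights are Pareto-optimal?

P2, P3, P5, P6, P9

P1: dominated by P3 (price 361≤1104, duration 5.7≤12.6, miles earned 4865≥3079, layovers 1≤3).
P2: not dominated.
P3: not dominated (best price).
P4: dominated by P3 (price 361≤1163, duration 5.7≤13.7, miles earned 4865≥3828, layovers 1≤1).
P5: not dominated (best miles earned).
P6: not dominated (best duration).
P7: dominated by P9 (price 369≤429, duration 11.8≤15.1, miles earned 4789≥2686, layovers 0≤0).
P8: dominated by P3 (price 361≤577, duration 5.7≤6.1, miles earned 4865≥1414, layovers 1≤2).
P9: not dominated.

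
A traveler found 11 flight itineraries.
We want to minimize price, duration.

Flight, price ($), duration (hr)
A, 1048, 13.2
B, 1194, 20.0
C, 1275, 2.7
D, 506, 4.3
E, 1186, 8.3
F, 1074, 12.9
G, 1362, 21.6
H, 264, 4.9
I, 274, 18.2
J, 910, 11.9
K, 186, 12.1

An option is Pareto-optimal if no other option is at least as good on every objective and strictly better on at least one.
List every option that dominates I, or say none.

H, K

H: price 264≤274, duration 4.9≤18.2 — dominates I.
K: price 186≤274, duration 12.1≤18.2 — dominates I.
Others (A, B, C, D, E, F, G, J) are each worse than I on at least one objective.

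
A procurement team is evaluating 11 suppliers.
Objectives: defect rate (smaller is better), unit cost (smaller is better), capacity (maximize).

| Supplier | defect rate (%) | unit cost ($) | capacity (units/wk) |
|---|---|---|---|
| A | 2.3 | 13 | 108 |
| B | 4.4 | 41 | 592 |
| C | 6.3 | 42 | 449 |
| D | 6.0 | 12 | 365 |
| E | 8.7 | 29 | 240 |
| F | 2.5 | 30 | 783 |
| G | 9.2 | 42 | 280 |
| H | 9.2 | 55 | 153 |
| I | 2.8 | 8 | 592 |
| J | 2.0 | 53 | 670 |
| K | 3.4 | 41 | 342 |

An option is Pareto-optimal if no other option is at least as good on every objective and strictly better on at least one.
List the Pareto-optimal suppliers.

A, F, I, J

A: not dominated.
B: dominated by F (defect rate 2.5≤4.4, unit cost 30≤41, capacity 783≥592).
C: dominated by B (defect rate 4.4≤6.3, unit cost 41≤42, capacity 592≥449).
D: dominated by I (defect rate 2.8≤6.0, unit cost 8≤12, capacity 592≥365).
E: dominated by D (defect rate 6.0≤8.7, unit cost 12≤29, capacity 365≥240).
F: not dominated (best capacity).
G: dominated by B (defect rate 4.4≤9.2, unit cost 41≤42, capacity 592≥280).
H: dominated by B (defect rate 4.4≤9.2, unit cost 41≤55, capacity 592≥153).
I: not dominated (best unit cost).
J: not dominated (best defect rate).
K: dominated by F (defect rate 2.5≤3.4, unit cost 30≤41, capacity 783≥342).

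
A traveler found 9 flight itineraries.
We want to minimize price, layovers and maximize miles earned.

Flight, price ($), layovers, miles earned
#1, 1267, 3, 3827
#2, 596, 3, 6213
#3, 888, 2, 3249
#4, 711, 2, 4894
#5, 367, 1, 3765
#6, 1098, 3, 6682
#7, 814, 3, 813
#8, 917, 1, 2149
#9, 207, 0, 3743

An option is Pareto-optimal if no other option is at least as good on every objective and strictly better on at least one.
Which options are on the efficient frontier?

#1: dominated by #2 (price 596≤1267, layovers 3≤3, miles earned 6213≥3827).
#2: not dominated.
#3: dominated by #4 (price 711≤888, layovers 2≤2, miles earned 4894≥3249).
#4: not dominated.
#5: not dominated.
#6: not dominated (best miles earned).
#7: dominated by #2 (price 596≤814, layovers 3≤3, miles earned 6213≥813).
#8: dominated by #5 (price 367≤917, layovers 1≤1, miles earned 3765≥2149).
#9: not dominated (best price).

#2, #4, #5, #6, #9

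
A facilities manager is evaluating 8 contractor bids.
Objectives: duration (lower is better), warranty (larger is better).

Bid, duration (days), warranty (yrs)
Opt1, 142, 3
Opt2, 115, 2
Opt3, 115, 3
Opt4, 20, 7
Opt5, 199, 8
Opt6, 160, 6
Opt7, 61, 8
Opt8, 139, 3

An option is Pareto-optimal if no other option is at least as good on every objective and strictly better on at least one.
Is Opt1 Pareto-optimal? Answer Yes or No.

No

Opt3 vs Opt1: duration 115≤142, warranty 3≥3 — Opt3 is at least as good on every objective and strictly better on at least one, so Opt3 dominates Opt1.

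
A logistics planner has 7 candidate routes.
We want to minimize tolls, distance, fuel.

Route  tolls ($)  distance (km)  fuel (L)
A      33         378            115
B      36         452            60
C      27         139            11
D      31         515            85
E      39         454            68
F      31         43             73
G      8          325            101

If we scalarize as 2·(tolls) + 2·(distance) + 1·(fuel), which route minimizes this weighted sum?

F

A: 2·33 + 2·378 + 1·115 = 937
B: 2·36 + 2·452 + 1·60 = 1036
C: 2·27 + 2·139 + 1·11 = 343
D: 2·31 + 2·515 + 1·85 = 1177
E: 2·39 + 2·454 + 1·68 = 1054
F: 2·31 + 2·43 + 1·73 = 221
G: 2·8 + 2·325 + 1·101 = 767
Lowest: F at 221.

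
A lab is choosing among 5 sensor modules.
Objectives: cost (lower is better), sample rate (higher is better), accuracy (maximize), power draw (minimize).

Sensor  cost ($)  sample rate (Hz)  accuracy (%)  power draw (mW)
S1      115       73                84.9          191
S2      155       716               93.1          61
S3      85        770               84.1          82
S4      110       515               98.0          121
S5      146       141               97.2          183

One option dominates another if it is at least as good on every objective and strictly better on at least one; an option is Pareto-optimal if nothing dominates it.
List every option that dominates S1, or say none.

S4

S4: cost 110≤115, sample rate 515≥73, accuracy 98.0≥84.9, power draw 121≤191 — dominates S1.
Others (S2, S3, S5) are each worse than S1 on at least one objective.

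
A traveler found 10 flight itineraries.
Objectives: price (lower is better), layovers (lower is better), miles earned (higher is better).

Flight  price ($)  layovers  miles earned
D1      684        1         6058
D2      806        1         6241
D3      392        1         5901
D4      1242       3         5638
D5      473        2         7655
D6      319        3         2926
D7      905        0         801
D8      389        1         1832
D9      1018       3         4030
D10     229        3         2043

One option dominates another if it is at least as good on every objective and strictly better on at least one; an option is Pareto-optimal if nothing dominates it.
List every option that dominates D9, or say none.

D1, D2, D3, D5

D1: price 684≤1018, layovers 1≤3, miles earned 6058≥4030 — dominates D9.
D2: price 806≤1018, layovers 1≤3, miles earned 6241≥4030 — dominates D9.
D3: price 392≤1018, layovers 1≤3, miles earned 5901≥4030 — dominates D9.
D5: price 473≤1018, layovers 2≤3, miles earned 7655≥4030 — dominates D9.
Others (D4, D6, D7, D8, D10) are each worse than D9 on at least one objective.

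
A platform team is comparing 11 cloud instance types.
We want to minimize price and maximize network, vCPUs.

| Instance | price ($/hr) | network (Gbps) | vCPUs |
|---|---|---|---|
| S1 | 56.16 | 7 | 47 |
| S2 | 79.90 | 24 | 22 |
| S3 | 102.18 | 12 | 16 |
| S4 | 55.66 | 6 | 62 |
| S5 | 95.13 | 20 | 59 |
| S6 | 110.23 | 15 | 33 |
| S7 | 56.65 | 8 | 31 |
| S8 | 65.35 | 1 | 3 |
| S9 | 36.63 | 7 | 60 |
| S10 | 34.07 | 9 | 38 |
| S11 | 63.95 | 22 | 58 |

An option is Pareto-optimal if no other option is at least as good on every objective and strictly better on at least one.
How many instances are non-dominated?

S1: dominated by S9 (price 36.63≤56.16, network 7≥7, vCPUs 60≥47).
S2: not dominated (best network).
S3: dominated by S2 (price 79.90≤102.18, network 24≥12, vCPUs 22≥16).
S4: not dominated (best vCPUs).
S5: not dominated.
S6: dominated by S5 (price 95.13≤110.23, network 20≥15, vCPUs 59≥33).
S7: dominated by S10 (price 34.07≤56.65, network 9≥8, vCPUs 38≥31).
S8: dominated by S1 (price 56.16≤65.35, network 7≥1, vCPUs 47≥3).
S9: not dominated.
S10: not dominated (best price).
S11: not dominated.
Pareto-optimal: S2, S4, S5, S9, S10, S11 → 6.

6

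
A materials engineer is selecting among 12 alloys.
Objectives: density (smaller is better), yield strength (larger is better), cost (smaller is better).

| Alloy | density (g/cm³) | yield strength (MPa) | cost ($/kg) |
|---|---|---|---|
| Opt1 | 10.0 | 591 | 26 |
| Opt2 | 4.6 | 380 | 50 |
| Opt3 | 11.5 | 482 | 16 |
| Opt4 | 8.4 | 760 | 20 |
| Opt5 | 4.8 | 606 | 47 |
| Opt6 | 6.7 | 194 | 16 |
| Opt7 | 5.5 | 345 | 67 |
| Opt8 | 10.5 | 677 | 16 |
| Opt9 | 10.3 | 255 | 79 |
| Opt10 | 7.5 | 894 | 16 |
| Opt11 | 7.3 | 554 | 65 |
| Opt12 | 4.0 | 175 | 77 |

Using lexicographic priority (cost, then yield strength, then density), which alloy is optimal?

First minimize cost: best is 16, kept {Opt3, Opt6, Opt8, Opt10}.
Then maximize yield strength: best is 894, kept {Opt10}.

Opt10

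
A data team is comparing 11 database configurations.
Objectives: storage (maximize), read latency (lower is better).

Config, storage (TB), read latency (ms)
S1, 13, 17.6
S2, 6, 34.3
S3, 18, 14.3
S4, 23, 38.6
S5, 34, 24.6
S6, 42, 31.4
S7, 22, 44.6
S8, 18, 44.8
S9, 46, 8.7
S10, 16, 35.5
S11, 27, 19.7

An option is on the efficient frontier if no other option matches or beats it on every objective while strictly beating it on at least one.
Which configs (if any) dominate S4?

S5: storage 34≥23, read latency 24.6≤38.6 — dominates S4.
S6: storage 42≥23, read latency 31.4≤38.6 — dominates S4.
S9: storage 46≥23, read latency 8.7≤38.6 — dominates S4.
S11: storage 27≥23, read latency 19.7≤38.6 — dominates S4.
Others (S1, S2, S3, S7, S8, S10) are each worse than S4 on at least one objective.

S5, S6, S9, S11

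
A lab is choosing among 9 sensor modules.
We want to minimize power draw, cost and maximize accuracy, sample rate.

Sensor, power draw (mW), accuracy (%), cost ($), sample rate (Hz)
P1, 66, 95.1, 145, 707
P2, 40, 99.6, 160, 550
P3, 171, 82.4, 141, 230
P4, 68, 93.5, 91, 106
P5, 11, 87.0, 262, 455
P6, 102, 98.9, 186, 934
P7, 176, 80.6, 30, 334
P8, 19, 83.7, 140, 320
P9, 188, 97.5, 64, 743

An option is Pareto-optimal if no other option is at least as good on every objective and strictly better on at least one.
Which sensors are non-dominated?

P1: not dominated.
P2: not dominated (best accuracy).
P3: dominated by P8 (power draw 19≤171, accuracy 83.7≥82.4, cost 140≤141, sample rate 320≥230).
P4: not dominated.
P5: not dominated (best power draw).
P6: not dominated (best sample rate).
P7: not dominated (best cost).
P8: not dominated.
P9: not dominated.

P1, P2, P4, P5, P6, P7, P8, P9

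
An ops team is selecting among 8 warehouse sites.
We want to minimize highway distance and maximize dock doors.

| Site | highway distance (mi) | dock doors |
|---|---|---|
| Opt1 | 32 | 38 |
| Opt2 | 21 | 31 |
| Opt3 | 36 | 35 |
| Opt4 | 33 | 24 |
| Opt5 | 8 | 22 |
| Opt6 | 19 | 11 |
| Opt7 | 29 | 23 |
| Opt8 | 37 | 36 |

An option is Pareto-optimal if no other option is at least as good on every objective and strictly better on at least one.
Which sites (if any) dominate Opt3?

Opt1: highway distance 32≤36, dock doors 38≥35 — dominates Opt3.
Others (Opt2, Opt4, Opt5, Opt6, Opt7, Opt8) are each worse than Opt3 on at least one objective.

Opt1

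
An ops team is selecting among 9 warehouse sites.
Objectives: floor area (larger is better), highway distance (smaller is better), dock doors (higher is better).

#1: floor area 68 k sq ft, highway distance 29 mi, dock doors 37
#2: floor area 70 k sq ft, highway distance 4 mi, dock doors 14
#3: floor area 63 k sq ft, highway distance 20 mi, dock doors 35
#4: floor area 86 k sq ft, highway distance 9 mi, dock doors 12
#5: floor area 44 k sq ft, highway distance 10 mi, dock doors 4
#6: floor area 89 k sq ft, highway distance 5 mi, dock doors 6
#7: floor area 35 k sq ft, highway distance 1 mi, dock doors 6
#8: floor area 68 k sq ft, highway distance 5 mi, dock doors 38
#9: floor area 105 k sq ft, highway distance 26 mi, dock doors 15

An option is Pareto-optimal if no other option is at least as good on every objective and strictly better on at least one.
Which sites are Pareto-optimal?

#2, #4, #6, #7, #8, #9

#1: dominated by #8 (floor area 68≥68, highway distance 5≤29, dock doors 38≥37).
#2: not dominated.
#3: dominated by #8 (floor area 68≥63, highway distance 5≤20, dock doors 38≥35).
#4: not dominated.
#5: dominated by #2 (floor area 70≥44, highway distance 4≤10, dock doors 14≥4).
#6: not dominated.
#7: not dominated (best highway distance).
#8: not dominated (best dock doors).
#9: not dominated (best floor area).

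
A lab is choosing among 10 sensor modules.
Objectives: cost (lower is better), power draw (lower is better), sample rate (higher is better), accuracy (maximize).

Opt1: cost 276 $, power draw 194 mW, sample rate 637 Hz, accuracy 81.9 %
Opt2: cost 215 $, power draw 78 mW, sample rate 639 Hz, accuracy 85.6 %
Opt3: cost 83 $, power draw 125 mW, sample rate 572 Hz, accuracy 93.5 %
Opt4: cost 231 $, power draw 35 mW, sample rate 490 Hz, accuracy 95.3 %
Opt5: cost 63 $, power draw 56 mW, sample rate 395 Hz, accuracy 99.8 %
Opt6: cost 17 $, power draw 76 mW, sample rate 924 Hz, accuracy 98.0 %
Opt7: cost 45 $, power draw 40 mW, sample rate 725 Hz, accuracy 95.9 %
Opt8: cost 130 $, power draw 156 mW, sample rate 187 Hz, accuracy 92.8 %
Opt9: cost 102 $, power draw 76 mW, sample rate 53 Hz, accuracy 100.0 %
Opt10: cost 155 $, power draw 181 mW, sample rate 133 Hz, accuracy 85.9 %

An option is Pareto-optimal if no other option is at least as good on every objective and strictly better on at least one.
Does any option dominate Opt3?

Yes

Opt6 vs Opt3: cost 17≤83, power draw 76≤125, sample rate 924≥572, accuracy 98.0≥93.5 — Opt6 is at least as good on every objective and strictly better on at least one, so Opt6 dominates Opt3.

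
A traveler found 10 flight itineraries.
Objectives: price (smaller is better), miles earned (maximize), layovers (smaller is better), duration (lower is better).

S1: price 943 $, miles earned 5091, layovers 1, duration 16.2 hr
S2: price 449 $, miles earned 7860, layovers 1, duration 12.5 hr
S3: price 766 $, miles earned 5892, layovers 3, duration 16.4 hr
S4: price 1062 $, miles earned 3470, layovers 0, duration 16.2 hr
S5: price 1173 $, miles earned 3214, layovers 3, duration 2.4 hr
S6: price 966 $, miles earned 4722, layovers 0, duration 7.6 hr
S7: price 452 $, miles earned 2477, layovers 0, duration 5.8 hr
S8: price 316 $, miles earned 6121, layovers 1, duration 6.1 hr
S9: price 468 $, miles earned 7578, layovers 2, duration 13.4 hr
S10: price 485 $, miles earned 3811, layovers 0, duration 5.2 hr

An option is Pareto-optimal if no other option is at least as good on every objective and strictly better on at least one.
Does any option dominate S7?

S1: worse on price (943 vs 452).
S2: worse on layovers (1 vs 0).
S3: worse on price (766 vs 452).
S4: worse on price (1062 vs 452).
S5: worse on price (1173 vs 452).
S6: worse on price (966 vs 452).
S8: worse on layovers (1 vs 0).
S9: worse on price (468 vs 452).
S10: worse on price (485 vs 452).
No option is at least as good as S7 on every objective and strictly better on one.

No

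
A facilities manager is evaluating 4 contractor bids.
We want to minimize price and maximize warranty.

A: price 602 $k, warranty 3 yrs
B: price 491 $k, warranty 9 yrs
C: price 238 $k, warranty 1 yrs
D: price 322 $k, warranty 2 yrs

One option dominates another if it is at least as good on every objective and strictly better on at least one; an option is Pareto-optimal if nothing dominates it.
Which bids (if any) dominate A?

B

B: price 491≤602, warranty 9≥3 — dominates A.
Others (C, D) are each worse than A on at least one objective.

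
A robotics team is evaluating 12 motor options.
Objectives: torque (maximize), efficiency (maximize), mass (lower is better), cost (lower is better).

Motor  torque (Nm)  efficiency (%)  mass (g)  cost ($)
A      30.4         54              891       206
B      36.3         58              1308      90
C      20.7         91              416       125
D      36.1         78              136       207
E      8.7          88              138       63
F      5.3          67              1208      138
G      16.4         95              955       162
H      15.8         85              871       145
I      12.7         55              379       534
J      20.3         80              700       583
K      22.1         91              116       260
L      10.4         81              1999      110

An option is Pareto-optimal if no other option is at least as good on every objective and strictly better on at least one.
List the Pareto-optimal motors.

A: not dominated.
B: not dominated (best torque).
C: not dominated.
D: not dominated.
E: not dominated (best cost).
F: dominated by C (torque 20.7≥5.3, efficiency 91≥67, mass 416≤1208, cost 125≤138).
G: not dominated (best efficiency).
H: dominated by C (torque 20.7≥15.8, efficiency 91≥85, mass 416≤871, cost 125≤145).
I: dominated by D (torque 36.1≥12.7, efficiency 78≥55, mass 136≤379, cost 207≤534).
J: dominated by C (torque 20.7≥20.3, efficiency 91≥80, mass 416≤700, cost 125≤583).
K: not dominated (best mass).
L: not dominated.

A, B, C, D, E, G, K, L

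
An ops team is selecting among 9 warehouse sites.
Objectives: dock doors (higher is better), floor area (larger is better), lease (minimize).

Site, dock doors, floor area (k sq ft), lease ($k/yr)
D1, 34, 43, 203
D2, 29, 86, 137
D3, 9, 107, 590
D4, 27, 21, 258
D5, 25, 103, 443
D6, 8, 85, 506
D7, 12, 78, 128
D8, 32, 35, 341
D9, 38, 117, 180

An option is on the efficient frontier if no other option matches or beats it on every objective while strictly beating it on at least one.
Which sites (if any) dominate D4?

D1: dock doors 34≥27, floor area 43≥21, lease 203≤258 — dominates D4.
D2: dock doors 29≥27, floor area 86≥21, lease 137≤258 — dominates D4.
D9: dock doors 38≥27, floor area 117≥21, lease 180≤258 — dominates D4.
Others (D3, D5, D6, D7, D8) are each worse than D4 on at least one objective.

D1, D2, D9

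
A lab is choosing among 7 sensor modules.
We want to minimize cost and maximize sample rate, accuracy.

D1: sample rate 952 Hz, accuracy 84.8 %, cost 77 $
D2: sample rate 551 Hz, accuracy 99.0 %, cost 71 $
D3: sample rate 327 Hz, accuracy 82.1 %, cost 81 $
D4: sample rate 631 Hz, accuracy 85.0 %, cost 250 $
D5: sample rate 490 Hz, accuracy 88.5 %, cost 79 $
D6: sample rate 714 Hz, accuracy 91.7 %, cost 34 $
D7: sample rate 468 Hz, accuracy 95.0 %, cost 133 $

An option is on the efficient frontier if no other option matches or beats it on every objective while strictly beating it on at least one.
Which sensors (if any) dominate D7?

D2

D2: sample rate 551≥468, accuracy 99.0≥95.0, cost 71≤133 — dominates D7.
Others (D1, D3, D4, D5, D6) are each worse than D7 on at least one objective.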